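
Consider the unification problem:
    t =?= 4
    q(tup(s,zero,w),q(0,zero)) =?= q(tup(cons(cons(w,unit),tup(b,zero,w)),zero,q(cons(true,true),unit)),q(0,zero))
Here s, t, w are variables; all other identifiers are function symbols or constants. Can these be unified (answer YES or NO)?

YES

Bind t := 4; no other remaining equation mentions t.
Decompose q/2: tup(s,zero,w) =?= tup(cons(cons(w,unit),tup(b,zero,w)),zero,q(cons(true,true),unit)),  q(0,zero) =?= q(0,zero).
Decompose tup/3: s =?= cons(cons(w,unit),tup(b,zero,w)),  zero =?= zero,  w =?= q(cons(true,true),unit).
Bind s := cons(cons(w,unit),tup(b,zero,w)); no other remaining equation mentions s.
Delete trivial equation zero =?= zero.
Bind w := q(cons(true,true),unit); no other remaining equation mentions w. Substituting into the earlier binding gives s := cons(cons(q(cons(true,true),unit),unit),tup(b,zero,q(cons(true,true),unit))).
Delete trivial equation q(0,zero) =?= q(0,zero).
No equations remain and no clash or occurs-check failure arose, so a unifier exists.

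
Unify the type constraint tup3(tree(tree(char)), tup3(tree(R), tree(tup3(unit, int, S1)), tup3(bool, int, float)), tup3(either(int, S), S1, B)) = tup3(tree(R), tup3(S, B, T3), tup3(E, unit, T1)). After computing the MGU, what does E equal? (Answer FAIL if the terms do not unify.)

either(int, tree(tree(char)))

Decompose tup3/3: tree(tree(char)) = tree(R),  tup3(tree(R), tree(tup3(unit, int, S1)), tup3(bool, int, float)) = tup3(S, B, T3),  tup3(either(int, S), S1, B) = tup3(E, unit, T1).
Decompose tree/1: tree(char) = R.
Bind R := tree(char); substituting into the one remaining equation that mentions R gives: tup3(tree(tree(char)), tree(tup3(unit, int, S1)), tup3(bool, int, float)) = tup3(S, B, T3).
Decompose tup3/3: tree(tree(char)) = S,  tree(tup3(unit, int, S1)) = B,  tup3(bool, int, float) = T3.
Bind S := tree(tree(char)); substituting into the one remaining equation that mentions S gives: tup3(either(int, tree(tree(char))), S1, B) = tup3(E, unit, T1).
Bind B := tree(tup3(unit, int, S1)); substituting into the one remaining equation that mentions B gives: tup3(either(int, tree(tree(char))), S1, tree(tup3(unit, int, S1))) = tup3(E, unit, T1).
Bind T3 := tup3(bool, int, float); no other remaining equation mentions T3.
Decompose tup3/3: either(int, tree(tree(char))) = E,  S1 = unit,  tree(tup3(unit, int, S1)) = T1.
Bind E := either(int, tree(tree(char))); no other remaining equation mentions E.
Bind S1 := unit; substituting into the remaining equation gives: tree(tup3(unit, int, unit)) = T1. Substituting into the earlier binding gives B := tree(tup3(unit, int, unit)).
Bind T1 := tree(tup3(unit, int, unit)).
MGU = { R := tree(char), S := tree(tree(char)), B := tree(tup3(unit, int, unit)), T3 := tup3(bool, int, float), E := either(int, tree(tree(char))), S1 := unit, T1 := tree(tup3(unit, int, unit)) }, so E := either(int, tree(tree(char))).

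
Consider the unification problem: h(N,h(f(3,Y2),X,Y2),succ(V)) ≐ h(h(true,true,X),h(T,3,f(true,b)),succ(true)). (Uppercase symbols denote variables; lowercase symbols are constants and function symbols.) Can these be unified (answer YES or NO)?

Decompose h/3: N ≐ h(true,true,X),  h(f(3,Y2),X,Y2) ≐ h(T,3,f(true,b)),  succ(V) ≐ succ(true).
Bind N := h(true,true,X); no other remaining equation mentions N.
Decompose h/3: f(3,Y2) ≐ T,  X ≐ 3,  Y2 ≐ f(true,b).
Bind T := f(3,Y2); no other remaining equation mentions T.
Bind X := 3; no other remaining equation mentions X. Substituting into the earlier binding gives N := h(true,true,3).
Bind Y2 := f(true,b); no other remaining equation mentions Y2. Substituting into the earlier binding gives T := f(3,f(true,b)).
Decompose succ/1: V ≐ true.
Bind V := true.
No equations remain and no clash or occurs-check failure arose, so a unifier exists.

YES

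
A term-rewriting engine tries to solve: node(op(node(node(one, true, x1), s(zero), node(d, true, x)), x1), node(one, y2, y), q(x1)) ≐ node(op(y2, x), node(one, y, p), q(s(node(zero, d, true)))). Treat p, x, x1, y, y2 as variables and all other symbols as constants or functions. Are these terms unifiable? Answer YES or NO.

YES

Decompose node/3: op(node(node(one, true, x1), s(zero), node(d, true, x)), x1) ≐ op(y2, x),  node(one, y2, y) ≐ node(one, y, p),  q(x1) ≐ q(s(node(zero, d, true))).
Decompose op/2: node(node(one, true, x1), s(zero), node(d, true, x)) ≐ y2,  x1 ≐ x.
Bind y2 := node(node(one, true, x1), s(zero), node(d, true, x)); substituting into the one remaining equation that mentions y2 gives: node(one, node(node(one, true, x1), s(zero), node(d, true, x)), y) ≐ node(one, y, p).
Bind x1 := x; substituting into the remaining equations gives: node(one, node(node(one, true, x), s(zero), node(d, true, x)), y) ≐ node(one, y, p),  q(x) ≐ q(s(node(zero, d, true))). Substituting into the earlier binding gives y2 := node(node(one, true, x), s(zero), node(d, true, x)).
Decompose node/3: one ≐ one,  node(node(one, true, x), s(zero), node(d, true, x)) ≐ y,  y ≐ p.
Delete trivial equation one ≐ one.
Bind y := node(node(one, true, x), s(zero), node(d, true, x)); substituting into the one remaining equation that mentions y gives: node(node(one, true, x), s(zero), node(d, true, x)) ≐ p.
Bind p := node(node(one, true, x), s(zero), node(d, true, x)); no other remaining equation mentions p.
Decompose q/1: x ≐ s(node(zero, d, true)).
Bind x := s(node(zero, d, true)). Substituting into the earlier bindings gives y2 := node(node(one, true, s(node(zero, d, true))), s(zero), node(d, true, s(node(zero, d, true)))), x1 := s(node(zero, d, true)), y := node(node(one, true, s(node(zero, d, true))), s(zero), node(d, true, s(node(zero, d, true)))), p := node(node(one, true, s(node(zero, d, true))), s(zero), node(d, true, s(node(zero, d, true)))).
No equations remain and no clash or occurs-check failure arose, so a unifier exists.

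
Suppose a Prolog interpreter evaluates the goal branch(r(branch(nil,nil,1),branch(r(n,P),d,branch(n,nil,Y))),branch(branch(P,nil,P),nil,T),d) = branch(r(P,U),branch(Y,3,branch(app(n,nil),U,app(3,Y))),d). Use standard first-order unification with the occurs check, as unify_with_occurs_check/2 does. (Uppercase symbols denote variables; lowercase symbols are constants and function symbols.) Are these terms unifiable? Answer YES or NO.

NO

Decompose branch/3: r(branch(nil,nil,1),branch(r(n,P),d,branch(n,nil,Y))) = r(P,U),  branch(branch(P,nil,P),nil,T) = branch(Y,3,branch(app(n,nil),U,app(3,Y))),  d = d.
Decompose r/2: branch(nil,nil,1) = P,  branch(r(n,P),d,branch(n,nil,Y)) = U.
Bind P := branch(nil,nil,1); substituting into the 2 remaining equations that mention P gives: branch(r(n,branch(nil,nil,1)),d,branch(n,nil,Y)) = U,  branch(branch(branch(nil,nil,1),nil,branch(nil,nil,1)),nil,T) = branch(Y,3,branch(app(n,nil),U,app(3,Y))).
Bind U := branch(r(n,branch(nil,nil,1)),d,branch(n,nil,Y)); substituting into the one remaining equation that mentions U gives: branch(branch(branch(nil,nil,1),nil,branch(nil,nil,1)),nil,T) = branch(Y,3,branch(app(n,nil),branch(r(n,branch(nil,nil,1)),d,branch(n,nil,Y)),app(3,Y))).
Decompose branch/3: branch(branch(nil,nil,1),nil,branch(nil,nil,1)) = Y,  nil = 3,  T = branch(app(n,nil),branch(r(n,branch(nil,nil,1)),d,branch(n,nil,Y)),app(3,Y)).
Bind Y := branch(branch(nil,nil,1),nil,branch(nil,nil,1)); substituting into the one remaining equation that mentions Y gives: T = branch(app(n,nil),branch(r(n,branch(nil,nil,1)),d,branch(n,nil,branch(branch(nil,nil,1),nil,branch(nil,nil,1)))),app(3,branch(branch(nil,nil,1),nil,branch(nil,nil,1)))). Substituting into the earlier binding gives U := branch(r(n,branch(nil,nil,1)),d,branch(n,nil,branch(branch(nil,nil,1),nil,branch(nil,nil,1)))).
Clash: constants nil and 3 differ; no unifier exists.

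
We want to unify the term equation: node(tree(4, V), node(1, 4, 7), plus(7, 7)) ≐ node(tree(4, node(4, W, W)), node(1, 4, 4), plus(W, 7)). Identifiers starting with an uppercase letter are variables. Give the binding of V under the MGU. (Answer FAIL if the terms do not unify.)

Decompose node/3: tree(4, V) ≐ tree(4, node(4, W, W)),  node(1, 4, 7) ≐ node(1, 4, 4),  plus(7, 7) ≐ plus(W, 7).
Decompose tree/2: 4 ≐ 4,  V ≐ node(4, W, W).
Delete trivial equation 4 ≐ 4.
Bind V := node(4, W, W); no other remaining equation mentions V.
Decompose node/3: 1 ≐ 1,  4 ≐ 4,  7 ≐ 4.
Delete trivial equation 1 ≐ 1.
Delete trivial equation 4 ≐ 4.
Clash: constants 7 and 4 differ; no unifier exists.

FAIL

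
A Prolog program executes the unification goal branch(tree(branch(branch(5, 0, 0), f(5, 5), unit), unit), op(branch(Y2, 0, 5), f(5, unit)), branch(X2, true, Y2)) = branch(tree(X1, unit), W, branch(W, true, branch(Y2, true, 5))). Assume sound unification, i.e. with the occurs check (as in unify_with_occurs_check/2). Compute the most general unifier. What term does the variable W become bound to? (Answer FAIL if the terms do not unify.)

FAIL

Decompose branch/3: tree(branch(branch(5, 0, 0), f(5, 5), unit), unit) = tree(X1, unit),  op(branch(Y2, 0, 5), f(5, unit)) = W,  branch(X2, true, Y2) = branch(W, true, branch(Y2, true, 5)).
Decompose tree/2: branch(branch(5, 0, 0), f(5, 5), unit) = X1,  unit = unit.
Bind X1 := branch(branch(5, 0, 0), f(5, 5), unit); no other remaining equation mentions X1.
Delete trivial equation unit = unit.
Bind W := op(branch(Y2, 0, 5), f(5, unit)); substituting into the remaining equation gives: branch(X2, true, Y2) = branch(op(branch(Y2, 0, 5), f(5, unit)), true, branch(Y2, true, 5)).
Decompose branch/3: X2 = op(branch(Y2, 0, 5), f(5, unit)),  true = true,  Y2 = branch(Y2, true, 5).
Bind X2 := op(branch(Y2, 0, 5), f(5, unit)); no other remaining equation mentions X2.
Delete trivial equation true = true.
Occurs check fails: Y2 occurs in branch(Y2, true, 5); the equation Y2 = branch(Y2, true, 5) has no finite solution.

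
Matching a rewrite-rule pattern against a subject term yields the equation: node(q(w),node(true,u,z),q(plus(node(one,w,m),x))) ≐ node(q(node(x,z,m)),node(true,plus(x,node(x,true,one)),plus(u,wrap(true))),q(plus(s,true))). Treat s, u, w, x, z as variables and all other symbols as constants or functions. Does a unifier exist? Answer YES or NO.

YES

Decompose node/3: q(w) ≐ q(node(x,z,m)),  node(true,u,z) ≐ node(true,plus(x,node(x,true,one)),plus(u,wrap(true))),  q(plus(node(one,w,m),x)) ≐ q(plus(s,true)).
Decompose q/1: w ≐ node(x,z,m).
Bind w := node(x,z,m); substituting into the one remaining equation that mentions w gives: q(plus(node(one,node(x,z,m),m),x)) ≐ q(plus(s,true)).
Decompose node/3: true ≐ true,  u ≐ plus(x,node(x,true,one)),  z ≐ plus(u,wrap(true)).
Delete trivial equation true ≐ true.
Bind u := plus(x,node(x,true,one)); substituting into the one remaining equation that mentions u gives: z ≐ plus(plus(x,node(x,true,one)),wrap(true)).
Bind z := plus(plus(x,node(x,true,one)),wrap(true)); substituting into the remaining equation gives: q(plus(node(one,node(x,plus(plus(x,node(x,true,one)),wrap(true)),m),m),x)) ≐ q(plus(s,true)). Substituting into the earlier binding gives w := node(x,plus(plus(x,node(x,true,one)),wrap(true)),m).
Decompose q/1: plus(node(one,node(x,plus(plus(x,node(x,true,one)),wrap(true)),m),m),x) ≐ plus(s,true).
Decompose plus/2: node(one,node(x,plus(plus(x,node(x,true,one)),wrap(true)),m),m) ≐ s,  x ≐ true.
Bind s := node(one,node(x,plus(plus(x,node(x,true,one)),wrap(true)),m),m); no other remaining equation mentions s.
Bind x := true. Substituting into the earlier bindings gives w := node(true,plus(plus(true,node(true,true,one)),wrap(true)),m), u := plus(true,node(true,true,one)), z := plus(plus(true,node(true,true,one)),wrap(true)), s := node(one,node(true,plus(plus(true,node(true,true,one)),wrap(true)),m),m).
No equations remain and no clash or occurs-check failure arose, so a unifier exists.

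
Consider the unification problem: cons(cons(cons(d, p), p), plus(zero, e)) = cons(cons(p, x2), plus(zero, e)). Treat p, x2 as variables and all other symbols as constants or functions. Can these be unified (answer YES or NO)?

NO

Decompose cons/2: cons(cons(d, p), p) = cons(p, x2),  plus(zero, e) = plus(zero, e).
Decompose cons/2: cons(d, p) = p,  p = x2.
Occurs check fails: p occurs in cons(d, p); the equation p = cons(d, p) has no finite solution.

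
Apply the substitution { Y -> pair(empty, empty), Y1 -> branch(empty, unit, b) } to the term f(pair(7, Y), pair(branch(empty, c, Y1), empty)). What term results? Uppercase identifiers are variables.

Replace each occurrence of Y with pair(empty, empty).
Replace each occurrence of Y1 with branch(empty, unit, b).
Result: f(pair(7, pair(empty, empty)), pair(branch(empty, c, branch(empty, unit, b)), empty)).

f(pair(7, pair(empty, empty)), pair(branch(empty, c, branch(empty, unit, b)), empty))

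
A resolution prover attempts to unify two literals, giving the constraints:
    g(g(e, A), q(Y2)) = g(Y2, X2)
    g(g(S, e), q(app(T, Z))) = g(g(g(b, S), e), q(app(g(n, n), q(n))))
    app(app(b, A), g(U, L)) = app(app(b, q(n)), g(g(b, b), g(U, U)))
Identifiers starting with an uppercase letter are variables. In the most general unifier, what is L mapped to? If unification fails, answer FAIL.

Decompose g/2: g(e, A) = Y2,  q(Y2) = X2.
Bind Y2 := g(e, A); substituting into the one remaining equation that mentions Y2 gives: q(g(e, A)) = X2.
Bind X2 := q(g(e, A)); no other remaining equation mentions X2.
Decompose g/2: g(S, e) = g(g(b, S), e),  q(app(T, Z)) = q(app(g(n, n), q(n))).
Decompose g/2: S = g(b, S),  e = e.
Occurs check fails: S occurs in g(b, S); the equation S = g(b, S) has no finite solution.

FAIL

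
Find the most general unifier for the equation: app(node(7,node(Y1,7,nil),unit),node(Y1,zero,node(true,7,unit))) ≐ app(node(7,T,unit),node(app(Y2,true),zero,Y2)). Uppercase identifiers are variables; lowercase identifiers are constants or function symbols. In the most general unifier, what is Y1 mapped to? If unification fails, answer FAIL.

Decompose app/2: node(7,node(Y1,7,nil),unit) ≐ node(7,T,unit),  node(Y1,zero,node(true,7,unit)) ≐ node(app(Y2,true),zero,Y2).
Decompose node/3: 7 ≐ 7,  node(Y1,7,nil) ≐ T,  unit ≐ unit.
Delete trivial equation 7 ≐ 7.
Bind T := node(Y1,7,nil); no other remaining equation mentions T.
Delete trivial equation unit ≐ unit.
Decompose node/3: Y1 ≐ app(Y2,true),  zero ≐ zero,  node(true,7,unit) ≐ Y2.
Bind Y1 := app(Y2,true); no other remaining equation mentions Y1. Substituting into the earlier binding gives T := node(app(Y2,true),7,nil).
Delete trivial equation zero ≐ zero.
Bind Y2 := node(true,7,unit). Substituting into the earlier bindings gives T := node(app(node(true,7,unit),true),7,nil), Y1 := app(node(true,7,unit),true).
MGU = { T ↦ node(app(node(true,7,unit),true),7,nil), Y1 ↦ app(node(true,7,unit),true), Y2 ↦ node(true,7,unit) }, so Y1 ↦ app(node(true,7,unit),true).

app(node(true,7,unit),true)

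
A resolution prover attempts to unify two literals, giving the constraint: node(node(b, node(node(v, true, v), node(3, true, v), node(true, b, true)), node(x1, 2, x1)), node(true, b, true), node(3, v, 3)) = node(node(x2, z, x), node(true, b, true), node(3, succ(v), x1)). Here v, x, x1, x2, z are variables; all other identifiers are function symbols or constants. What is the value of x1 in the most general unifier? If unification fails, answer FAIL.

Decompose node/3: node(b, node(node(v, true, v), node(3, true, v), node(true, b, true)), node(x1, 2, x1)) = node(x2, z, x),  node(true, b, true) = node(true, b, true),  node(3, v, 3) = node(3, succ(v), x1).
Decompose node/3: b = x2,  node(node(v, true, v), node(3, true, v), node(true, b, true)) = z,  node(x1, 2, x1) = x.
Bind x2 := b; no other remaining equation mentions x2.
Bind z := node(node(v, true, v), node(3, true, v), node(true, b, true)); no other remaining equation mentions z.
Bind x := node(x1, 2, x1); no other remaining equation mentions x.
Delete trivial equation node(true, b, true) = node(true, b, true).
Decompose node/3: 3 = 3,  v = succ(v),  3 = x1.
Delete trivial equation 3 = 3.
Occurs check fails: v occurs in succ(v); the equation v = succ(v) has no finite solution.

FAIL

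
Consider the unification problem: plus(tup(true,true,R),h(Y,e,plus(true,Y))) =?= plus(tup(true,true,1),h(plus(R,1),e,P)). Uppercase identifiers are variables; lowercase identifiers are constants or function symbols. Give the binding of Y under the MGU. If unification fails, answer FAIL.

plus(1,1)

Decompose plus/2: tup(true,true,R) =?= tup(true,true,1),  h(Y,e,plus(true,Y)) =?= h(plus(R,1),e,P).
Decompose tup/3: true =?= true,  true =?= true,  R =?= 1.
Delete trivial equation true =?= true.
Delete trivial equation true =?= true.
Bind R := 1; substituting into the remaining equation gives: h(Y,e,plus(true,Y)) =?= h(plus(1,1),e,P).
Decompose h/3: Y =?= plus(1,1),  e =?= e,  plus(true,Y) =?= P.
Bind Y := plus(1,1); substituting into the one remaining equation that mentions Y gives: plus(true,plus(1,1)) =?= P.
Delete trivial equation e =?= e.
Bind P := plus(true,plus(1,1)).
MGU = { R -> 1, Y -> plus(1,1), P -> plus(true,plus(1,1)) }, so Y -> plus(1,1).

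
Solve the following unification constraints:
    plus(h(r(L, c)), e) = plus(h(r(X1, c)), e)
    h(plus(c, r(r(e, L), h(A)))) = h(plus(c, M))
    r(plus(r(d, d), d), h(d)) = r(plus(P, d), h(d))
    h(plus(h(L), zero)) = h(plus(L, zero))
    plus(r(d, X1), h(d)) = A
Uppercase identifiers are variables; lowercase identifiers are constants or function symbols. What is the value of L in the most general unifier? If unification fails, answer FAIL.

Decompose plus/2: h(r(L, c)) = h(r(X1, c)),  e = e.
Decompose h/1: r(L, c) = r(X1, c).
Decompose r/2: L = X1,  c = c.
Bind L := X1; substituting into the 2 remaining equations that mention L gives: h(plus(c, r(r(e, X1), h(A)))) = h(plus(c, M)),  h(plus(h(X1), zero)) = h(plus(X1, zero)).
Delete trivial equation c = c.
Delete trivial equation e = e.
Decompose h/1: plus(c, r(r(e, X1), h(A))) = plus(c, M).
Decompose plus/2: c = c,  r(r(e, X1), h(A)) = M.
Delete trivial equation c = c.
Bind M := r(r(e, X1), h(A)); no other remaining equation mentions M.
Decompose r/2: plus(r(d, d), d) = plus(P, d),  h(d) = h(d).
Decompose plus/2: r(d, d) = P,  d = d.
Bind P := r(d, d); no other remaining equation mentions P.
Delete trivial equation d = d.
Delete trivial equation h(d) = h(d).
Decompose h/1: plus(h(X1), zero) = plus(X1, zero).
Decompose plus/2: h(X1) = X1,  zero = zero.
Occurs check fails: X1 occurs in h(X1); the equation X1 = h(X1) has no finite solution.

FAIL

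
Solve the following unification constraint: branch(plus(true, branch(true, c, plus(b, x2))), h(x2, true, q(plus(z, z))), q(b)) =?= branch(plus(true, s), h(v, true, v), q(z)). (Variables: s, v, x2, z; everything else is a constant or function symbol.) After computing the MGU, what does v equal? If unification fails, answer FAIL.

q(plus(b, b))

Decompose branch/3: plus(true, branch(true, c, plus(b, x2))) =?= plus(true, s),  h(x2, true, q(plus(z, z))) =?= h(v, true, v),  q(b) =?= q(z).
Decompose plus/2: true =?= true,  branch(true, c, plus(b, x2)) =?= s.
Delete trivial equation true =?= true.
Bind s := branch(true, c, plus(b, x2)); no other remaining equation mentions s.
Decompose h/3: x2 =?= v,  true =?= true,  q(plus(z, z)) =?= v.
Bind x2 := v; no other remaining equation mentions x2. Substituting into the earlier binding gives s := branch(true, c, plus(b, v)).
Delete trivial equation true =?= true.
Bind v := q(plus(z, z)); no other remaining equation mentions v. Substituting into the earlier bindings gives s := branch(true, c, plus(b, q(plus(z, z)))), x2 := q(plus(z, z)).
Decompose q/1: b =?= z.
Bind z := b. Substituting into the earlier bindings gives s := branch(true, c, plus(b, q(plus(b, b)))), x2 := q(plus(b, b)), v := q(plus(b, b)).
MGU = { s ↦ branch(true, c, plus(b, q(plus(b, b)))), x2 ↦ q(plus(b, b)), v ↦ q(plus(b, b)), z ↦ b }, so v ↦ q(plus(b, b)).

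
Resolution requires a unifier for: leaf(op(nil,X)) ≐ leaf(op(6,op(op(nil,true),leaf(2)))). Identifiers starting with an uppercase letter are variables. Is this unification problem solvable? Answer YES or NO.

Decompose leaf/1: op(nil,X) ≐ op(6,op(op(nil,true),leaf(2))).
Decompose op/2: nil ≐ 6,  X ≐ op(op(nil,true),leaf(2)).
Clash: constants nil and 6 differ; no unifier exists.

NO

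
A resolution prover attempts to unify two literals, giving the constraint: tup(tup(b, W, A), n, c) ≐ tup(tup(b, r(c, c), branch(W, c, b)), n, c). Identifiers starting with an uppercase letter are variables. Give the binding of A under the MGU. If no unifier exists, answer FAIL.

branch(r(c, c), c, b)

Decompose tup/3: tup(b, W, A) ≐ tup(b, r(c, c), branch(W, c, b)),  n ≐ n,  c ≐ c.
Decompose tup/3: b ≐ b,  W ≐ r(c, c),  A ≐ branch(W, c, b).
Delete trivial equation b ≐ b.
Bind W := r(c, c); substituting into the one remaining equation that mentions W gives: A ≐ branch(r(c, c), c, b).
Bind A := branch(r(c, c), c, b); no other remaining equation mentions A.
Delete trivial equation n ≐ n.
Delete trivial equation c ≐ c.
MGU = { W ↦ r(c, c), A ↦ branch(r(c, c), c, b) }, so A ↦ branch(r(c, c), c, b).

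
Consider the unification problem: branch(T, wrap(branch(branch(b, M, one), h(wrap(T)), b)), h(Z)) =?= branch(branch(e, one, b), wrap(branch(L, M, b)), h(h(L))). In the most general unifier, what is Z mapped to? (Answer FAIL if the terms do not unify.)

h(branch(b, h(wrap(branch(e, one, b))), one))

Decompose branch/3: T =?= branch(e, one, b),  wrap(branch(branch(b, M, one), h(wrap(T)), b)) =?= wrap(branch(L, M, b)),  h(Z) =?= h(h(L)).
Bind T := branch(e, one, b); substituting into the one remaining equation that mentions T gives: wrap(branch(branch(b, M, one), h(wrap(branch(e, one, b))), b)) =?= wrap(branch(L, M, b)).
Decompose wrap/1: branch(branch(b, M, one), h(wrap(branch(e, one, b))), b) =?= branch(L, M, b).
Decompose branch/3: branch(b, M, one) =?= L,  h(wrap(branch(e, one, b))) =?= M,  b =?= b.
Bind L := branch(b, M, one); substituting into the one remaining equation that mentions L gives: h(Z) =?= h(h(branch(b, M, one))).
Bind M := h(wrap(branch(e, one, b))); substituting into the one remaining equation that mentions M gives: h(Z) =?= h(h(branch(b, h(wrap(branch(e, one, b))), one))). Substituting into the earlier binding gives L := branch(b, h(wrap(branch(e, one, b))), one).
Delete trivial equation b =?= b.
Decompose h/1: Z =?= h(branch(b, h(wrap(branch(e, one, b))), one)).
Bind Z := h(branch(b, h(wrap(branch(e, one, b))), one)).
MGU = { T := branch(e, one, b), L := branch(b, h(wrap(branch(e, one, b))), one), M := h(wrap(branch(e, one, b))), Z := h(branch(b, h(wrap(branch(e, one, b))), one)) }, so Z := h(branch(b, h(wrap(branch(e, one, b))), one)).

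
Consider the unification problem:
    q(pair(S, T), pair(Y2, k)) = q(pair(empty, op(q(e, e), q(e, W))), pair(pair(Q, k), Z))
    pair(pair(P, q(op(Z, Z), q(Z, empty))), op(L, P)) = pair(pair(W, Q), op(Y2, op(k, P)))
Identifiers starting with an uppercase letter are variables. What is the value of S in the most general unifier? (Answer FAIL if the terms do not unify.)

Decompose q/2: pair(S, T) = pair(empty, op(q(e, e), q(e, W))),  pair(Y2, k) = pair(pair(Q, k), Z).
Decompose pair/2: S = empty,  T = op(q(e, e), q(e, W)).
Bind S := empty; no other remaining equation mentions S.
Bind T := op(q(e, e), q(e, W)); no other remaining equation mentions T.
Decompose pair/2: Y2 = pair(Q, k),  k = Z.
Bind Y2 := pair(Q, k); substituting into the one remaining equation that mentions Y2 gives: pair(pair(P, q(op(Z, Z), q(Z, empty))), op(L, P)) = pair(pair(W, Q), op(pair(Q, k), op(k, P))).
Bind Z := k; substituting into the remaining equation gives: pair(pair(P, q(op(k, k), q(k, empty))), op(L, P)) = pair(pair(W, Q), op(pair(Q, k), op(k, P))).
Decompose pair/2: pair(P, q(op(k, k), q(k, empty))) = pair(W, Q),  op(L, P) = op(pair(Q, k), op(k, P)).
Decompose pair/2: P = W,  q(op(k, k), q(k, empty)) = Q.
Bind P := W; substituting into the one remaining equation that mentions P gives: op(L, W) = op(pair(Q, k), op(k, W)).
Bind Q := q(op(k, k), q(k, empty)); substituting into the remaining equation gives: op(L, W) = op(pair(q(op(k, k), q(k, empty)), k), op(k, W)). Substituting into the earlier binding gives Y2 := pair(q(op(k, k), q(k, empty)), k).
Decompose op/2: L = pair(q(op(k, k), q(k, empty)), k),  W = op(k, W).
Bind L := pair(q(op(k, k), q(k, empty)), k); no other remaining equation mentions L.
Occurs check fails: W occurs in op(k, W); the equation W = op(k, W) has no finite solution.

FAIL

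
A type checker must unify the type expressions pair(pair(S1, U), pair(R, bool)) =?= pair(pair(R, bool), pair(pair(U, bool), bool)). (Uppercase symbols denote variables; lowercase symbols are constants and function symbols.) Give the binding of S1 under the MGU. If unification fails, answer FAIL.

Decompose pair/2: pair(S1, U) =?= pair(R, bool),  pair(R, bool) =?= pair(pair(U, bool), bool).
Decompose pair/2: S1 =?= R,  U =?= bool.
Bind S1 := R; no other remaining equation mentions S1.
Bind U := bool; substituting into the remaining equation gives: pair(R, bool) =?= pair(pair(bool, bool), bool).
Decompose pair/2: R =?= pair(bool, bool),  bool =?= bool.
Bind R := pair(bool, bool); no other remaining equation mentions R. Substituting into the earlier binding gives S1 := pair(bool, bool).
Delete trivial equation bool =?= bool.
MGU = { S1 := pair(bool, bool), U := bool, R := pair(bool, bool) }, so S1 := pair(bool, bool).

pair(bool, bool)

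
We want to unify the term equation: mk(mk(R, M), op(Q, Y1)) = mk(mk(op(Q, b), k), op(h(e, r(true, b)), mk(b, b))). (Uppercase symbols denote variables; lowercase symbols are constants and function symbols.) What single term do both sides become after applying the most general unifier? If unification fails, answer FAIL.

mk(mk(op(h(e, r(true, b)), b), k), op(h(e, r(true, b)), mk(b, b)))

Decompose mk/2: mk(R, M) = mk(op(Q, b), k),  op(Q, Y1) = op(h(e, r(true, b)), mk(b, b)).
Decompose mk/2: R = op(Q, b),  M = k.
Bind R := op(Q, b); no other remaining equation mentions R.
Bind M := k; no other remaining equation mentions M.
Decompose op/2: Q = h(e, r(true, b)),  Y1 = mk(b, b).
Bind Q := h(e, r(true, b)); no other remaining equation mentions Q. Substituting into the earlier binding gives R := op(h(e, r(true, b)), b).
Bind Y1 := mk(b, b).
Applying the MGU to either side gives mk(mk(op(h(e, r(true, b)), b), k), op(h(e, r(true, b)), mk(b, b))).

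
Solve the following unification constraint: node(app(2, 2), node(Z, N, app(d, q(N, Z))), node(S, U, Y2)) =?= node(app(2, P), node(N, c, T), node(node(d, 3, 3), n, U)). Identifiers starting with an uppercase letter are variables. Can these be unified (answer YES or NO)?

Decompose node/3: app(2, 2) =?= app(2, P),  node(Z, N, app(d, q(N, Z))) =?= node(N, c, T),  node(S, U, Y2) =?= node(node(d, 3, 3), n, U).
Decompose app/2: 2 =?= 2,  2 =?= P.
Delete trivial equation 2 =?= 2.
Bind P := 2; no other remaining equation mentions P.
Decompose node/3: Z =?= N,  N =?= c,  app(d, q(N, Z)) =?= T.
Bind Z := N; substituting into the one remaining equation that mentions Z gives: app(d, q(N, N)) =?= T.
Bind N := c; substituting into the one remaining equation that mentions N gives: app(d, q(c, c)) =?= T. Substituting into the earlier binding gives Z := c.
Bind T := app(d, q(c, c)); no other remaining equation mentions T.
Decompose node/3: S =?= node(d, 3, 3),  U =?= n,  Y2 =?= U.
Bind S := node(d, 3, 3); no other remaining equation mentions S.
Bind U := n; substituting into the remaining equation gives: Y2 =?= n.
Bind Y2 := n.
No equations remain and no clash or occurs-check failure arose, so a unifier exists.

YES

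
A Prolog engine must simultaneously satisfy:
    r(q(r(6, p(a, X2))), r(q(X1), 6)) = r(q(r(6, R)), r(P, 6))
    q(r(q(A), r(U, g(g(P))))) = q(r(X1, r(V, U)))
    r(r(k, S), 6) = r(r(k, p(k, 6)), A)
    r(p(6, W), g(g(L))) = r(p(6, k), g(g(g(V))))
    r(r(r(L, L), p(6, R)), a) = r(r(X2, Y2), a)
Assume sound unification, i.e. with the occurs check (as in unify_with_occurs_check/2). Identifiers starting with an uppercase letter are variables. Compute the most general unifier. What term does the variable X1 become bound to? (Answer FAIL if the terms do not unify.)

Decompose r/2: q(r(6, p(a, X2))) = q(r(6, R)),  r(q(X1), 6) = r(P, 6).
Decompose q/1: r(6, p(a, X2)) = r(6, R).
Decompose r/2: 6 = 6,  p(a, X2) = R.
Delete trivial equation 6 = 6.
Bind R := p(a, X2); substituting into the one remaining equation that mentions R gives: r(r(r(L, L), p(6, p(a, X2))), a) = r(r(X2, Y2), a).
Decompose r/2: q(X1) = P,  6 = 6.
Bind P := q(X1); substituting into the one remaining equation that mentions P gives: q(r(q(A), r(U, g(g(q(X1)))))) = q(r(X1, r(V, U))).
Delete trivial equation 6 = 6.
Decompose q/1: r(q(A), r(U, g(g(q(X1))))) = r(X1, r(V, U)).
Decompose r/2: q(A) = X1,  r(U, g(g(q(X1)))) = r(V, U).
Bind X1 := q(A); substituting into the one remaining equation that mentions X1 gives: r(U, g(g(q(q(A))))) = r(V, U). Substituting into the earlier binding gives P := q(q(A)).
Decompose r/2: U = V,  g(g(q(q(A)))) = U.
Bind U := V; substituting into the one remaining equation that mentions U gives: g(g(q(q(A)))) = V.
Bind V := g(g(q(q(A)))); substituting into the one remaining equation that mentions V gives: r(p(6, W), g(g(L))) = r(p(6, k), g(g(g(g(g(q(q(A)))))))). Substituting into the earlier binding gives U := g(g(q(q(A)))).
Decompose r/2: r(k, S) = r(k, p(k, 6)),  6 = A.
Decompose r/2: k = k,  S = p(k, 6).
Delete trivial equation k = k.
Bind S := p(k, 6); no other remaining equation mentions S.
Bind A := 6; substituting into the one remaining equation that mentions A gives: r(p(6, W), g(g(L))) = r(p(6, k), g(g(g(g(g(q(q(6)))))))). Substituting into the earlier bindings gives P := q(q(6)), X1 := q(6), U := g(g(q(q(6)))), V := g(g(q(q(6)))).
Decompose r/2: p(6, W) = p(6, k),  g(g(L)) = g(g(g(g(g(q(q(6))))))).
Decompose p/2: 6 = 6,  W = k.
Delete trivial equation 6 = 6.
Bind W := k; no other remaining equation mentions W.
Decompose g/1: g(L) = g(g(g(g(q(q(6)))))).
Decompose g/1: L = g(g(g(q(q(6))))).
Bind L := g(g(g(q(q(6))))); substituting into the remaining equation gives: r(r(r(g(g(g(q(q(6))))), g(g(g(q(q(6)))))), p(6, p(a, X2))), a) = r(r(X2, Y2), a).
Decompose r/2: r(r(g(g(g(q(q(6))))), g(g(g(q(q(6)))))), p(6, p(a, X2))) = r(X2, Y2),  a = a.
Decompose r/2: r(g(g(g(q(q(6))))), g(g(g(q(q(6)))))) = X2,  p(6, p(a, X2)) = Y2.
Bind X2 := r(g(g(g(q(q(6))))), g(g(g(q(q(6)))))); substituting into the one remaining equation that mentions X2 gives: p(6, p(a, r(g(g(g(q(q(6))))), g(g(g(q(q(6)))))))) = Y2. Substituting into the earlier binding gives R := p(a, r(g(g(g(q(q(6))))), g(g(g(q(q(6))))))).
Bind Y2 := p(6, p(a, r(g(g(g(q(q(6))))), g(g(g(q(q(6)))))))); no other remaining equation mentions Y2.
Delete trivial equation a = a.
MGU = { R = p(a, r(g(g(g(q(q(6))))), g(g(g(q(q(6))))))), P = q(q(6)), X1 = q(6), U = g(g(q(q(6)))), V = g(g(q(q(6)))), S = p(k, 6), A = 6, W = k, L = g(g(g(q(q(6))))), X2 = r(g(g(g(q(q(6))))), g(g(g(q(q(6)))))), Y2 = p(6, p(a, r(g(g(g(q(q(6))))), g(g(g(q(q(6)))))))) }, so X1 = q(6).

q(6)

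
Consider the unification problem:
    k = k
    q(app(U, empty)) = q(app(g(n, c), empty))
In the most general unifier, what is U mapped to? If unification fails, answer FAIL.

Delete trivial equation k = k.
Decompose q/1: app(U, empty) = app(g(n, c), empty).
Decompose app/2: U = g(n, c),  empty = empty.
Bind U := g(n, c); no other remaining equation mentions U.
Delete trivial equation empty = empty.
MGU = { U ↦ g(n, c) }, so U ↦ g(n, c).

g(n, c)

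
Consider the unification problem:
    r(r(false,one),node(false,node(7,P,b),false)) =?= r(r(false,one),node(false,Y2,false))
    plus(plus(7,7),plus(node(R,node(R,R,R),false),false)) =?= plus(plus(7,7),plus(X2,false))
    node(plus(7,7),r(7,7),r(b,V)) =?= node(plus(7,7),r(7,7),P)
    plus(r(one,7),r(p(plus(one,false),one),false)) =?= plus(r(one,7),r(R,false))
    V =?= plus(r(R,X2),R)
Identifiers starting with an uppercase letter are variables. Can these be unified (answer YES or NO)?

Decompose r/2: r(false,one) =?= r(false,one),  node(false,node(7,P,b),false) =?= node(false,Y2,false).
Delete trivial equation r(false,one) =?= r(false,one).
Decompose node/3: false =?= false,  node(7,P,b) =?= Y2,  false =?= false.
Delete trivial equation false =?= false.
Bind Y2 := node(7,P,b); no other remaining equation mentions Y2.
Delete trivial equation false =?= false.
Decompose plus/2: plus(7,7) =?= plus(7,7),  plus(node(R,node(R,R,R),false),false) =?= plus(X2,false).
Delete trivial equation plus(7,7) =?= plus(7,7).
Decompose plus/2: node(R,node(R,R,R),false) =?= X2,  false =?= false.
Bind X2 := node(R,node(R,R,R),false); substituting into the one remaining equation that mentions X2 gives: V =?= plus(r(R,node(R,node(R,R,R),false)),R).
Delete trivial equation false =?= false.
Decompose node/3: plus(7,7) =?= plus(7,7),  r(7,7) =?= r(7,7),  r(b,V) =?= P.
Delete trivial equation plus(7,7) =?= plus(7,7).
Delete trivial equation r(7,7) =?= r(7,7).
Bind P := r(b,V); no other remaining equation mentions P. Substituting into the earlier binding gives Y2 := node(7,r(b,V),b).
Decompose plus/2: r(one,7) =?= r(one,7),  r(p(plus(one,false),one),false) =?= r(R,false).
Delete trivial equation r(one,7) =?= r(one,7).
Decompose r/2: p(plus(one,false),one) =?= R,  false =?= false.
Bind R := p(plus(one,false),one); substituting into the one remaining equation that mentions R gives: V =?= plus(r(p(plus(one,false),one),node(p(plus(one,false),one),node(p(plus(one,false),one),p(plus(one,false),one),p(plus(one,false),one)),false)),p(plus(one,false),one)). Substituting into the earlier binding gives X2 := node(p(plus(one,false),one),node(p(plus(one,false),one),p(plus(one,false),one),p(plus(one,false),one)),false).
Delete trivial equation false =?= false.
Bind V := plus(r(p(plus(one,false),one),node(p(plus(one,false),one),node(p(plus(one,false),one),p(plus(one,false),one),p(plus(one,false),one)),false)),p(plus(one,false),one)). Substituting into the earlier bindings gives Y2 := node(7,r(b,plus(r(p(plus(one,false),one),node(p(plus(one,false),one),node(p(plus(one,false),one),p(plus(one,false),one),p(plus(one,false),one)),false)),p(plus(one,false),one))),b), P := r(b,plus(r(p(plus(one,false),one),node(p(plus(one,false),one),node(p(plus(one,false),one),p(plus(one,false),one),p(plus(one,false),one)),false)),p(plus(one,false),one))).
No equations remain and no clash or occurs-check failure arose, so a unifier exists.

YES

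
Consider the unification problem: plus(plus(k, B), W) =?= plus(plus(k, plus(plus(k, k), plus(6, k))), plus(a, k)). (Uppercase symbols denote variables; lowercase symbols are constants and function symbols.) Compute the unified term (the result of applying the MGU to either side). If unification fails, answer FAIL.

Decompose plus/2: plus(k, B) =?= plus(k, plus(plus(k, k), plus(6, k))),  W =?= plus(a, k).
Decompose plus/2: k =?= k,  B =?= plus(plus(k, k), plus(6, k)).
Delete trivial equation k =?= k.
Bind B := plus(plus(k, k), plus(6, k)); no other remaining equation mentions B.
Bind W := plus(a, k).
Applying the MGU to either side gives plus(plus(k, plus(plus(k, k), plus(6, k))), plus(a, k)).

plus(plus(k, plus(plus(k, k), plus(6, k))), plus(a, k))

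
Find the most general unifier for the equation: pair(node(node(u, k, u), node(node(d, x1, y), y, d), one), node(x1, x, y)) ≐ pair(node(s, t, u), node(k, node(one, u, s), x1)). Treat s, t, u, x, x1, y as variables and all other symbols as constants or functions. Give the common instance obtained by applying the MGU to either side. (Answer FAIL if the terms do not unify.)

Decompose pair/2: node(node(u, k, u), node(node(d, x1, y), y, d), one) ≐ node(s, t, u),  node(x1, x, y) ≐ node(k, node(one, u, s), x1).
Decompose node/3: node(u, k, u) ≐ s,  node(node(d, x1, y), y, d) ≐ t,  one ≐ u.
Bind s := node(u, k, u); substituting into the one remaining equation that mentions s gives: node(x1, x, y) ≐ node(k, node(one, u, node(u, k, u)), x1).
Bind t := node(node(d, x1, y), y, d); no other remaining equation mentions t.
Bind u := one; substituting into the remaining equation gives: node(x1, x, y) ≐ node(k, node(one, one, node(one, k, one)), x1). Substituting into the earlier binding gives s := node(one, k, one).
Decompose node/3: x1 ≐ k,  x ≐ node(one, one, node(one, k, one)),  y ≐ x1.
Bind x1 := k; substituting into the one remaining equation that mentions x1 gives: y ≐ k. Substituting into the earlier binding gives t := node(node(d, k, y), y, d).
Bind x := node(one, one, node(one, k, one)); no other remaining equation mentions x.
Bind y := k. Substituting into the earlier binding gives t := node(node(d, k, k), k, d).
Applying the MGU to either side gives pair(node(node(one, k, one), node(node(d, k, k), k, d), one), node(k, node(one, one, node(one, k, one)), k)).

pair(node(node(one, k, one), node(node(d, k, k), k, d), one), node(k, node(one, one, node(one, k, one)), k))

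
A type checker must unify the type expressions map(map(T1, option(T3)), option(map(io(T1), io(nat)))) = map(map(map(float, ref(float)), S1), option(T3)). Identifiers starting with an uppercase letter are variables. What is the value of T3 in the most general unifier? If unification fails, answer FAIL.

map(io(map(float, ref(float))), io(nat))

Decompose map/2: map(T1, option(T3)) = map(map(float, ref(float)), S1),  option(map(io(T1), io(nat))) = option(T3).
Decompose map/2: T1 = map(float, ref(float)),  option(T3) = S1.
Bind T1 := map(float, ref(float)); substituting into the one remaining equation that mentions T1 gives: option(map(io(map(float, ref(float))), io(nat))) = option(T3).
Bind S1 := option(T3); no other remaining equation mentions S1.
Decompose option/1: map(io(map(float, ref(float))), io(nat)) = T3.
Bind T3 := map(io(map(float, ref(float))), io(nat)). Substituting into the earlier binding gives S1 := option(map(io(map(float, ref(float))), io(nat))).
MGU = { T1 := map(float, ref(float)), S1 := option(map(io(map(float, ref(float))), io(nat))), T3 := map(io(map(float, ref(float))), io(nat)) }, so T3 := map(io(map(float, ref(float))), io(nat)).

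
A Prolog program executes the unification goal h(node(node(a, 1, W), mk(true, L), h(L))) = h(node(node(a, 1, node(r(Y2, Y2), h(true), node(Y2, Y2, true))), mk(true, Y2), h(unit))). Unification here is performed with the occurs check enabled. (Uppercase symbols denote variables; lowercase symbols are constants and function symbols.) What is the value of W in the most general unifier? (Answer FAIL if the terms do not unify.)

Decompose h/1: node(node(a, 1, W), mk(true, L), h(L)) = node(node(a, 1, node(r(Y2, Y2), h(true), node(Y2, Y2, true))), mk(true, Y2), h(unit)).
Decompose node/3: node(a, 1, W) = node(a, 1, node(r(Y2, Y2), h(true), node(Y2, Y2, true))),  mk(true, L) = mk(true, Y2),  h(L) = h(unit).
Decompose node/3: a = a,  1 = 1,  W = node(r(Y2, Y2), h(true), node(Y2, Y2, true)).
Delete trivial equation a = a.
Delete trivial equation 1 = 1.
Bind W := node(r(Y2, Y2), h(true), node(Y2, Y2, true)); no other remaining equation mentions W.
Decompose mk/2: true = true,  L = Y2.
Delete trivial equation true = true.
Bind L := Y2; substituting into the remaining equation gives: h(Y2) = h(unit).
Decompose h/1: Y2 = unit.
Bind Y2 := unit. Substituting into the earlier bindings gives W := node(r(unit, unit), h(true), node(unit, unit, true)), L := unit.
MGU = { W = node(r(unit, unit), h(true), node(unit, unit, true)), L = unit, Y2 = unit }, so W = node(r(unit, unit), h(true), node(unit, unit, true)).

node(r(unit, unit), h(true), node(unit, unit, true))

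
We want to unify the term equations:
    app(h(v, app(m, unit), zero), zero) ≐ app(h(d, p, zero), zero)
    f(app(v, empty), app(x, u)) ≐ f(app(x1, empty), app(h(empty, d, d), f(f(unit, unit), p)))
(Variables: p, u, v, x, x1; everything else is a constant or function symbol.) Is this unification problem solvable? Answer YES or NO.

YES

Decompose app/2: h(v, app(m, unit), zero) ≐ h(d, p, zero),  zero ≐ zero.
Decompose h/3: v ≐ d,  app(m, unit) ≐ p,  zero ≐ zero.
Bind v := d; substituting into the one remaining equation that mentions v gives: f(app(d, empty), app(x, u)) ≐ f(app(x1, empty), app(h(empty, d, d), f(f(unit, unit), p))).
Bind p := app(m, unit); substituting into the one remaining equation that mentions p gives: f(app(d, empty), app(x, u)) ≐ f(app(x1, empty), app(h(empty, d, d), f(f(unit, unit), app(m, unit)))).
Delete trivial equation zero ≐ zero.
Delete trivial equation zero ≐ zero.
Decompose f/2: app(d, empty) ≐ app(x1, empty),  app(x, u) ≐ app(h(empty, d, d), f(f(unit, unit), app(m, unit))).
Decompose app/2: d ≐ x1,  empty ≐ empty.
Bind x1 := d; no other remaining equation mentions x1.
Delete trivial equation empty ≐ empty.
Decompose app/2: x ≐ h(empty, d, d),  u ≐ f(f(unit, unit), app(m, unit)).
Bind x := h(empty, d, d); no other remaining equation mentions x.
Bind u := f(f(unit, unit), app(m, unit)).
No equations remain and no clash or occurs-check failure arose, so a unifier exists.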